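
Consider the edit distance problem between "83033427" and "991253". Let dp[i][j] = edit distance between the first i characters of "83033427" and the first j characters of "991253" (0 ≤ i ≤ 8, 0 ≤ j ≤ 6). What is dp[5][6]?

5

   ''  9  9  1  2  5  3
''  0  1  2  3  4  5  6
 8  1  1  2  3  4  5  6
 3  2  2  2  3  4  5  5
 0  3  3  3  3  4  5  6
 3  4  4  4  4  4  5  5
 3  5  5  5  5  5  5  5
 4  6  6  6  6  6  6  6
 2  7  7  7  7  6  7  7
 7  8  8  8  8  7  7  8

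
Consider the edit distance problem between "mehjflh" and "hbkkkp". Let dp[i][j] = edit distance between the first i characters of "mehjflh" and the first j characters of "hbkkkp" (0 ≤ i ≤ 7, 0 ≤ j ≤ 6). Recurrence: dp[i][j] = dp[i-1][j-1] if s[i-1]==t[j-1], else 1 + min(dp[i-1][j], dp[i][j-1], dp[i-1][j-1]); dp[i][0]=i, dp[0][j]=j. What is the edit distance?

   ''  h  b  k  k  k  p
''  0  1  2  3  4  5  6
 m  1  1  2  3  4  5  6
 e  2  2  2  3  4  5  6
 h  3  2  3  3  4  5  6
 j  4  3  3  4  4  5  6
 f  5  4  4  4  5  5  6
 l  6  5  5  5  5  6  6
 h  7  6  6  6  6  6  7

7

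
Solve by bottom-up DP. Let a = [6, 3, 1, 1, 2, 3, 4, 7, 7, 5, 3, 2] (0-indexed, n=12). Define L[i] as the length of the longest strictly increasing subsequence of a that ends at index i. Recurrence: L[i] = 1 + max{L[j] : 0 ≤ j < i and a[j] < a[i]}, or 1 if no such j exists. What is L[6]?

4

   i    0    1    2    3    4    5    6    7    8    9   10   11
a[i]    6    3    1    1    2    3    4    7    7    5    3    2
L[i]    1    1    1    1    2    3    4    5    5    5    3    2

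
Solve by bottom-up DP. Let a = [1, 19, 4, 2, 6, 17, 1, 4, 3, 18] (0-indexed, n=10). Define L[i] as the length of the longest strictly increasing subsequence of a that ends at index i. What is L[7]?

   i    0    1    2    3    4    5    6    7    8    9
a[i]    1   19    4    2    6   17    1    4    3   18
L[i]    1    2    2    2    3    4    1    3    3    5

3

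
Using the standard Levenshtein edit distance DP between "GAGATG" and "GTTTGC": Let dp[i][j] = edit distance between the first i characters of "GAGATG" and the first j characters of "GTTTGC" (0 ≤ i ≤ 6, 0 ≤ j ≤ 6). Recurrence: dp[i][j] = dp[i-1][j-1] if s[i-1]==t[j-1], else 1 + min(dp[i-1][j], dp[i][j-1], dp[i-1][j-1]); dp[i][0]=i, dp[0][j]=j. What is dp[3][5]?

3

   ''  G  T  T  T  G  C
''  0  1  2  3  4  5  6
 G  1  0  1  2  3  4  5
 A  2  1  1  2  3  4  5
 G  3  2  2  2  3  3  4
 A  4  3  3  3  3  4  4
 T  5  4  3  3  3  4  5
 G  6  5  4  4  4  3  4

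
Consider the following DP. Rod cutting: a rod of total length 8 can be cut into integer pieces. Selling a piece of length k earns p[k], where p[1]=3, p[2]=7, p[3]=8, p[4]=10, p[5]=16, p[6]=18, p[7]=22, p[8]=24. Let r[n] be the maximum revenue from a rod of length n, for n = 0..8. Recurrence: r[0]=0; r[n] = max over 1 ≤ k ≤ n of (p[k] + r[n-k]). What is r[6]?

21

   n    0    1    2    3    4    5    6    7    8
r[n]    0    3    7   10   14   17   21   24   28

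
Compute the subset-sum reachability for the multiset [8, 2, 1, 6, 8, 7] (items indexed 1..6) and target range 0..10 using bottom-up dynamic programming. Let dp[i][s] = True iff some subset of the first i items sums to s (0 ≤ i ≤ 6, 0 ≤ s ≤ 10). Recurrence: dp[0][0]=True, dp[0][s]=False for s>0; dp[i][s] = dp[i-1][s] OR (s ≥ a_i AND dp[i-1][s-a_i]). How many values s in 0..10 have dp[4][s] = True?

9

i\s   0   1   2   3   4   5   6   7   8   9  10
  0   T   F   F   F   F   F   F   F   F   F   F
  1   T   F   F   F   F   F   F   F   T   F   F
  2   T   F   T   F   F   F   F   F   T   F   T
  3   T   T   T   T   F   F   F   F   T   T   T
  4   T   T   T   T   F   F   T   T   T   T   T
  5   T   T   T   T   F   F   T   T   T   T   T
  6   T   T   T   T   F   F   T   T   T   T   T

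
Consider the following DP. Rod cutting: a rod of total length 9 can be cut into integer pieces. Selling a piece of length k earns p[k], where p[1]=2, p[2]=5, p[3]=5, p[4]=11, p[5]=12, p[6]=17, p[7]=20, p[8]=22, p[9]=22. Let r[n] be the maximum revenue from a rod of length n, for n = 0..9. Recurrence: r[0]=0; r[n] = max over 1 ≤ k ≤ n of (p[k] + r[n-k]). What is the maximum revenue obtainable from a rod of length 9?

25

   n    0    1    2    3    4    5    6    7    8    9
r[n]    0    2    5    7   11   13   17   20   22   25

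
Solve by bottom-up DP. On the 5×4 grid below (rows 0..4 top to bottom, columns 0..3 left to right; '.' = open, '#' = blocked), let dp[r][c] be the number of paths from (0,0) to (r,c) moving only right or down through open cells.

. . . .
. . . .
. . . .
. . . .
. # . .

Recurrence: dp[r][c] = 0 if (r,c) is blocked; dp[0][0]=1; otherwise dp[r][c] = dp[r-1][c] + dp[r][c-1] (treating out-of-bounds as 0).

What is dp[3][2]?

r\c   0   1   2   3
  0   1   1   1   1
  1   1   2   3   4
  2   1   3   6  10
  3   1   4  10  20
  4   1   0  10  30

10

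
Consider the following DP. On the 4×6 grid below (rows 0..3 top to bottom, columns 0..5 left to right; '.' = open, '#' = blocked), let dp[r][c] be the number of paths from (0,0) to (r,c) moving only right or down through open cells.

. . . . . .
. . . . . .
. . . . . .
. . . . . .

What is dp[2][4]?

15

r\c   0   1   2   3   4   5
  0   1   1   1   1   1   1
  1   1   2   3   4   5   6
  2   1   3   6  10  15  21
  3   1   4  10  20  35  56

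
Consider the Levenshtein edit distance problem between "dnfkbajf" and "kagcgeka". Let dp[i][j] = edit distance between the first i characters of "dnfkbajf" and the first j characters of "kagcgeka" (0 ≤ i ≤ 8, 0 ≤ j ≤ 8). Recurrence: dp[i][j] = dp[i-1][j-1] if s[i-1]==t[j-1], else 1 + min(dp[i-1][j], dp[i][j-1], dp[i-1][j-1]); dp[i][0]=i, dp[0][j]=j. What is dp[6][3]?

5

   ''  k  a  g  c  g  e  k  a
''  0  1  2  3  4  5  6  7  8
 d  1  1  2  3  4  5  6  7  8
 n  2  2  2  3  4  5  6  7  8
 f  3  3  3  3  4  5  6  7  8
 k  4  3  4  4  4  5  6  6  7
 b  5  4  4  5  5  5  6  7  7
 a  6  5  4  5  6  6  6  7  7
 j  7  6  5  5  6  7  7  7  8
 f  8  7  6  6  6  7  8  8  8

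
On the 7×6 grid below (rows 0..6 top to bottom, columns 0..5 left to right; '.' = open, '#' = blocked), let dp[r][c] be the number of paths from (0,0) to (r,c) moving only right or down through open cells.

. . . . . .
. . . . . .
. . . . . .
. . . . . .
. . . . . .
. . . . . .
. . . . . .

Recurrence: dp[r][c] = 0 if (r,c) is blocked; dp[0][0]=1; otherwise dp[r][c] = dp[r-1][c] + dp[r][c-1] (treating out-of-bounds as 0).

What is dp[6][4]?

r\c   0   1   2   3   4   5
  0   1   1   1   1   1   1
  1   1   2   3   4   5   6
  2   1   3   6  10  15  21
  3   1   4  10  20  35  56
  4   1   5  15  35  70 126
  5   1   6  21  56 126 252
  6   1   7  28  84 210 462

210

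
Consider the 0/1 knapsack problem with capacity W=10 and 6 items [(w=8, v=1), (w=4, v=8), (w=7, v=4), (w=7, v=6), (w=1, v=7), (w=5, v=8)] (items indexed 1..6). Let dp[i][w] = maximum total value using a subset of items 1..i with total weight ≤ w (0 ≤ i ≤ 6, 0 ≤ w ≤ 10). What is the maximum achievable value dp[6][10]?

23

i\w   0   1   2   3   4   5   6   7   8   9  10
  0   0   0   0   0   0   0   0   0   0   0   0
  1   0   0   0   0   0   0   0   0   1   1   1
  2   0   0   0   0   8   8   8   8   8   8   8
  3   0   0   0   0   8   8   8   8   8   8   8
  4   0   0   0   0   8   8   8   8   8   8   8
  5   0   7   7   7   8  15  15  15  15  15  15
  6   0   7   7   7   8  15  15  15  15  16  23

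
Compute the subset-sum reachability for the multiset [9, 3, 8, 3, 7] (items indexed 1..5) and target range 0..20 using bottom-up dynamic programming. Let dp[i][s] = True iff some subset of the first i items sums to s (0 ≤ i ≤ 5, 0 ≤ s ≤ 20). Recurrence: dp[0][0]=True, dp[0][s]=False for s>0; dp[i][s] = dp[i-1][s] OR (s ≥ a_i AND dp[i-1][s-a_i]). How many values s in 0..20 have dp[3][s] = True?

8

i\s   0   1   2   3   4   5   6   7   8   9  10  11  12  13  14  15  16  17  18  19  20
  0   T   F   F   F   F   F   F   F   F   F   F   F   F   F   F   F   F   F   F   F   F
  1   T   F   F   F   F   F   F   F   F   T   F   F   F   F   F   F   F   F   F   F   F
  2   T   F   F   T   F   F   F   F   F   T   F   F   T   F   F   F   F   F   F   F   F
  3   T   F   F   T   F   F   F   F   T   T   F   T   T   F   F   F   F   T   F   F   T
  4   T   F   F   T   F   F   T   F   T   T   F   T   T   F   T   T   F   T   F   F   T
  5   T   F   F   T   F   F   T   T   T   T   T   T   T   T   T   T   T   T   T   T   T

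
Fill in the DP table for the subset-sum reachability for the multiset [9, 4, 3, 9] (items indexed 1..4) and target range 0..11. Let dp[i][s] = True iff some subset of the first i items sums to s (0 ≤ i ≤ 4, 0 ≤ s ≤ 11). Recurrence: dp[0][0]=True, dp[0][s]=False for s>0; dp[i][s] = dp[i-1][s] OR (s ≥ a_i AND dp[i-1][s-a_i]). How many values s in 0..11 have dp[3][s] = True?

5

i\s   0   1   2   3   4   5   6   7   8   9  10  11
  0   T   F   F   F   F   F   F   F   F   F   F   F
  1   T   F   F   F   F   F   F   F   F   T   F   F
  2   T   F   F   F   T   F   F   F   F   T   F   F
  3   T   F   F   T   T   F   F   T   F   T   F   F
  4   T   F   F   T   T   F   F   T   F   T   F   F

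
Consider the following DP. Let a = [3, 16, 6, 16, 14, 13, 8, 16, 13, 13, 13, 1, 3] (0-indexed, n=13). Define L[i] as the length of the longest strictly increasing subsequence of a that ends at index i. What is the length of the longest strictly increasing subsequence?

4

   i    0    1    2    3    4    5    6    7    8    9   10   11   12
a[i]    3   16    6   16   14   13    8   16   13   13   13    1    3
L[i]    1    2    2    3    3    3    3    4    4    4    4    1    2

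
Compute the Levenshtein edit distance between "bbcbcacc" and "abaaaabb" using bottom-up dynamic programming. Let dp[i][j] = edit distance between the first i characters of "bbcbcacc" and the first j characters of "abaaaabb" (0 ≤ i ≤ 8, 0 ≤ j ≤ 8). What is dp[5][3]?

4

   ''  a  b  a  a  a  a  b  b
''  0  1  2  3  4  5  6  7  8
 b  1  1  1  2  3  4  5  6  7
 b  2  2  1  2  3  4  5  5  6
 c  3  3  2  2  3  4  5  6  6
 b  4  4  3  3  3  4  5  5  6
 c  5  5  4  4  4  4  5  6  6
 a  6  5  5  4  4  4  4  5  6
 c  7  6  6  5  5  5  5  5  6
 c  8  7  7  6  6  6  6  6  6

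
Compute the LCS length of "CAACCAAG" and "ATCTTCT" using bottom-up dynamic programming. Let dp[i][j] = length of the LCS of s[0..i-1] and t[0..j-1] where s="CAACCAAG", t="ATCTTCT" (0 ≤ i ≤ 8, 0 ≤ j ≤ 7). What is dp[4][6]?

   ''  A  T  C  T  T  C  T
''  0  0  0  0  0  0  0  0
 C  0  0  0  1  1  1  1  1
 A  0  1  1  1  1  1  1  1
 A  0  1  1  1  1  1  1  1
 C  0  1  1  2  2  2  2  2
 C  0  1  1  2  2  2  3  3
 A  0  1  1  2  2  2  3  3
 A  0  1  1  2  2  2  3  3
 G  0  1  1  2  2  2  3  3

2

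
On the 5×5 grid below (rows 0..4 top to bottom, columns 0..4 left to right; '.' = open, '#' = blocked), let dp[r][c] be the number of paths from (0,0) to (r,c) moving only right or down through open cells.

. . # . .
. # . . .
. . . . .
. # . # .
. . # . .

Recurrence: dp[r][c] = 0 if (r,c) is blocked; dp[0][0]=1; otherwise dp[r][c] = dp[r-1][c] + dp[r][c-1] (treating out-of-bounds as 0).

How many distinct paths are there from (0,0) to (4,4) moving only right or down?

r\c   0   1   2   3   4
  0   1   1   0   0   0
  1   1   0   0   0   0
  2   1   1   1   1   1
  3   1   0   1   0   1
  4   1   1   0   0   1

1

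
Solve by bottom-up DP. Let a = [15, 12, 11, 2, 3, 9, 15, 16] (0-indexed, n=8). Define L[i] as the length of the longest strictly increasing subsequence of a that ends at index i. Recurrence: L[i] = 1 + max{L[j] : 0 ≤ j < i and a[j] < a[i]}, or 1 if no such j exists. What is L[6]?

4

   i    0    1    2    3    4    5    6    7
a[i]   15   12   11    2    3    9   15   16
L[i]    1    1    1    1    2    3    4    5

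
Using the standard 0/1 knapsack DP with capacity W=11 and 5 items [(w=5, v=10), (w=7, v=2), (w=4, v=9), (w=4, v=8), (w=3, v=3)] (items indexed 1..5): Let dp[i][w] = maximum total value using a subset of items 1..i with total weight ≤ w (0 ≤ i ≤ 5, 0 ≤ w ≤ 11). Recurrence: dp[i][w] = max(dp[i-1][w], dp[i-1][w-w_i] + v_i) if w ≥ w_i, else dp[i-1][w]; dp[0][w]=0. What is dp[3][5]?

10

i\w   0   1   2   3   4   5   6   7   8   9  10  11
  0   0   0   0   0   0   0   0   0   0   0   0   0
  1   0   0   0   0   0  10  10  10  10  10  10  10
  2   0   0   0   0   0  10  10  10  10  10  10  10
  3   0   0   0   0   9  10  10  10  10  19  19  19
  4   0   0   0   0   9  10  10  10  17  19  19  19
  5   0   0   0   3   9  10  10  12  17  19  19  20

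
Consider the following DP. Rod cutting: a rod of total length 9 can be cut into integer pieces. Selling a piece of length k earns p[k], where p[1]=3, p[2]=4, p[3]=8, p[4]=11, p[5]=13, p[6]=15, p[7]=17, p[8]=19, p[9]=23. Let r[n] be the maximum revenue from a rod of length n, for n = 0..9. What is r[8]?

24

   n    0    1    2    3    4    5    6    7    8    9
r[n]    0    3    6    9   12   15   18   21   24   27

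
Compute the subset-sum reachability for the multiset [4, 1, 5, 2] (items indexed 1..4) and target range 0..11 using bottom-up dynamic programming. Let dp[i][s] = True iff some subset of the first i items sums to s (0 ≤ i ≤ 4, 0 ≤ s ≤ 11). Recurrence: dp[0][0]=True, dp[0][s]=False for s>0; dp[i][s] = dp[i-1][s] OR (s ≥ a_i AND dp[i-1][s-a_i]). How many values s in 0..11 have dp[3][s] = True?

i\s   0   1   2   3   4   5   6   7   8   9  10  11
  0   T   F   F   F   F   F   F   F   F   F   F   F
  1   T   F   F   F   T   F   F   F   F   F   F   F
  2   T   T   F   F   T   T   F   F   F   F   F   F
  3   T   T   F   F   T   T   T   F   F   T   T   F
  4   T   T   T   T   T   T   T   T   T   T   T   T

7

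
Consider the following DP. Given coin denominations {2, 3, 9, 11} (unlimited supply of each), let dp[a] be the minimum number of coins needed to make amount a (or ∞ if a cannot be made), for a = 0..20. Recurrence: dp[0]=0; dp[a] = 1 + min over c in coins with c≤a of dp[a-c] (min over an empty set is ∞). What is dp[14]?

 a  0  1  2  3  4  5  6  7  8  9 10 11 12 13 14 15 16 17 18 19 20
dp  0  -  1  1  2  2  2  3  3  1  4  1  2  2  2  3  3  3  2  4  2
(- denotes ∞ / unreachable)

2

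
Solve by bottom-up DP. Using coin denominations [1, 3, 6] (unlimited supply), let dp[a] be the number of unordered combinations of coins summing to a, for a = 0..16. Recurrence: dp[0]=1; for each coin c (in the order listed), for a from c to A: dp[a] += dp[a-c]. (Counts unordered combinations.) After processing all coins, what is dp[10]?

after  coin     0     1     2     3     4     5     6     7     8     9    10    11    12    13    14    15    16
          1     1     1     1     1     1     1     1     1     1     1     1     1     1     1     1     1     1
          3     1     1     1     2     2     2     3     3     3     4     4     4     5     5     5     6     6
          6     1     1     1     2     2     2     4     4     4     6     6     6     9     9     9    12    12

6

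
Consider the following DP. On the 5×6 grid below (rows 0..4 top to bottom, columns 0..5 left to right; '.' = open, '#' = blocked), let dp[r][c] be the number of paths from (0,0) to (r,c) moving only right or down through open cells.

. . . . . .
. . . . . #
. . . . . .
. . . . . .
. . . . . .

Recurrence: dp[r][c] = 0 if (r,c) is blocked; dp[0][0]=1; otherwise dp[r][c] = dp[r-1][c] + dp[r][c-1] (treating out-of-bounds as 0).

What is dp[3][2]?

10

r\c   0   1   2   3   4   5
  0   1   1   1   1   1   1
  1   1   2   3   4   5   0
  2   1   3   6  10  15  15
  3   1   4  10  20  35  50
  4   1   5  15  35  70 120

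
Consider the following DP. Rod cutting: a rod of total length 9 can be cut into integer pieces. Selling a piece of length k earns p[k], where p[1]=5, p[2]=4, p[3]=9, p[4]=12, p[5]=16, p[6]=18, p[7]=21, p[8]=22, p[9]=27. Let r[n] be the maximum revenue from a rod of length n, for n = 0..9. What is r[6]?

30

   n    0    1    2    3    4    5    6    7    8    9
r[n]    0    5   10   15   20   25   30   35   40   45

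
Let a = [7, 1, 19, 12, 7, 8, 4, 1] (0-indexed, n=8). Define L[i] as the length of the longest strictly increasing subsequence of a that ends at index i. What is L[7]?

   i    0    1    2    3    4    5    6    7
a[i]    7    1   19   12    7    8    4    1
L[i]    1    1    2    2    2    3    2    1

1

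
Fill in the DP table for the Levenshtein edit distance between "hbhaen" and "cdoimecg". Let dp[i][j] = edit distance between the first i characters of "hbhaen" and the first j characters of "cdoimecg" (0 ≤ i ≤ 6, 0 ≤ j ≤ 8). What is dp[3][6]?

6

   ''  c  d  o  i  m  e  c  g
''  0  1  2  3  4  5  6  7  8
 h  1  1  2  3  4  5  6  7  8
 b  2  2  2  3  4  5  6  7  8
 h  3  3  3  3  4  5  6  7  8
 a  4  4  4  4  4  5  6  7  8
 e  5  5  5  5  5  5  5  6  7
 n  6  6  6  6  6  6  6  6  7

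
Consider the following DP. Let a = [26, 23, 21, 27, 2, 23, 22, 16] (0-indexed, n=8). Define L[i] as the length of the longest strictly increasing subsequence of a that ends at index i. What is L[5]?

   i    0    1    2    3    4    5    6    7
a[i]   26   23   21   27    2   23   22   16
L[i]    1    1    1    2    1    2    2    2

2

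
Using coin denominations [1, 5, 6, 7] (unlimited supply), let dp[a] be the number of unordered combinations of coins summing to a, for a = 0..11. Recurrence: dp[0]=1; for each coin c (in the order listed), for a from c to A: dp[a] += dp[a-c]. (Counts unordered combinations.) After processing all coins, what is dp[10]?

after  coin     0     1     2     3     4     5     6     7     8     9    10    11
          1     1     1     1     1     1     1     1     1     1     1     1     1
          5     1     1     1     1     1     2     2     2     2     2     3     3
          6     1     1     1     1     1     2     3     3     3     3     4     5
          7     1     1     1     1     1     2     3     4     4     4     5     6

5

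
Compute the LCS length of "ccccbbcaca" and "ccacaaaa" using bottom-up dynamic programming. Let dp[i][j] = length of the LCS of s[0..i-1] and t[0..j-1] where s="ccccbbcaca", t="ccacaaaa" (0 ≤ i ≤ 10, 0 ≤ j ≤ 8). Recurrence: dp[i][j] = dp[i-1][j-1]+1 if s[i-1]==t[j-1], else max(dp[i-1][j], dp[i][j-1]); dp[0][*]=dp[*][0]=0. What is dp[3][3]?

2

   ''  c  c  a  c  a  a  a  a
''  0  0  0  0  0  0  0  0  0
 c  0  1  1  1  1  1  1  1  1
 c  0  1  2  2  2  2  2  2  2
 c  0  1  2  2  3  3  3  3  3
 c  0  1  2  2  3  3  3  3  3
 b  0  1  2  2  3  3  3  3  3
 b  0  1  2  2  3  3  3  3  3
 c  0  1  2  2  3  3  3  3  3
 a  0  1  2  3  3  4  4  4  4
 c  0  1  2  3  4  4  4  4  4
 a  0  1  2  3  4  5  5  5  5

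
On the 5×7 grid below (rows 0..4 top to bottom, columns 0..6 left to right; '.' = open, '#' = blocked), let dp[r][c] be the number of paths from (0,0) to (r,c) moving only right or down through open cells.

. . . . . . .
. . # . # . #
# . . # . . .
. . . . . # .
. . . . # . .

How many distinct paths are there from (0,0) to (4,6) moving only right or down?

r\c   0   1   2   3   4   5   6
  0   1   1   1   1   1   1   1
  1   1   2   0   1   0   1   0
  2   0   2   2   0   0   1   1
  3   0   2   4   4   4   0   1
  4   0   2   6  10   0   0   1

1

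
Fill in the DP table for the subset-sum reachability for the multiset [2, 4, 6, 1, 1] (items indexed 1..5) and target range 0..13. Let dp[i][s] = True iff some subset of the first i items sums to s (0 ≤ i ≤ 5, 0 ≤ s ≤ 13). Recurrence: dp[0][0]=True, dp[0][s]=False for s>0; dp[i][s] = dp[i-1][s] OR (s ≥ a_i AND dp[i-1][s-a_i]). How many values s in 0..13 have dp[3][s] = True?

7

i\s   0   1   2   3   4   5   6   7   8   9  10  11  12  13
  0   T   F   F   F   F   F   F   F   F   F   F   F   F   F
  1   T   F   T   F   F   F   F   F   F   F   F   F   F   F
  2   T   F   T   F   T   F   T   F   F   F   F   F   F   F
  3   T   F   T   F   T   F   T   F   T   F   T   F   T   F
  4   T   T   T   T   T   T   T   T   T   T   T   T   T   T
  5   T   T   T   T   T   T   T   T   T   T   T   T   T   T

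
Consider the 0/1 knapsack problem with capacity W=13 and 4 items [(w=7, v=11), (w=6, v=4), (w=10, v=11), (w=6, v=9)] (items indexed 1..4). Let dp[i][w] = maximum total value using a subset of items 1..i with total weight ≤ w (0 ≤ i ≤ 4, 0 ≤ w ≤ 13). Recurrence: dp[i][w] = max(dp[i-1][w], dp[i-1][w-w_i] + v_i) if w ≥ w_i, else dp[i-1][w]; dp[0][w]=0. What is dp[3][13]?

i\w   0   1   2   3   4   5   6   7   8   9  10  11  12  13
  0   0   0   0   0   0   0   0   0   0   0   0   0   0   0
  1   0   0   0   0   0   0   0  11  11  11  11  11  11  11
  2   0   0   0   0   0   0   4  11  11  11  11  11  11  15
  3   0   0   0   0   0   0   4  11  11  11  11  11  11  15
  4   0   0   0   0   0   0   9  11  11  11  11  11  13  20

15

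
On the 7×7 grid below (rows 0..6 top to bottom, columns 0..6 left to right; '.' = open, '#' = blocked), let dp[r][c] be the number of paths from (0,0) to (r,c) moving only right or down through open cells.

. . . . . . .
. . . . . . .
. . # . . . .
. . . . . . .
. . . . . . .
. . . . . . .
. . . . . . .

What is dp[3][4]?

17

r\c   0   1   2   3   4   5   6
  0   1   1   1   1   1   1   1
  1   1   2   3   4   5   6   7
  2   1   3   0   4   9  15  22
  3   1   4   4   8  17  32  54
  4   1   5   9  17  34  66 120
  5   1   6  15  32  66 132 252
  6   1   7  22  54 120 252 504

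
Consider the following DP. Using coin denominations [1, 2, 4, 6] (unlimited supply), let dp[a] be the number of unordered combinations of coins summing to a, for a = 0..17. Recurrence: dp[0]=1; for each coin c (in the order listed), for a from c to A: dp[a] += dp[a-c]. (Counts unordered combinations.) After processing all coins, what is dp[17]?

after  coin     0     1     2     3     4     5     6     7     8     9    10    11    12    13    14    15    16    17
          1     1     1     1     1     1     1     1     1     1     1     1     1     1     1     1     1     1     1
          2     1     1     2     2     3     3     4     4     5     5     6     6     7     7     8     8     9     9
          4     1     1     2     2     4     4     6     6     9     9    12    12    16    16    20    20    25    25
          6     1     1     2     2     4     4     7     7    11    11    16    16    23    23    31    31    41    41

41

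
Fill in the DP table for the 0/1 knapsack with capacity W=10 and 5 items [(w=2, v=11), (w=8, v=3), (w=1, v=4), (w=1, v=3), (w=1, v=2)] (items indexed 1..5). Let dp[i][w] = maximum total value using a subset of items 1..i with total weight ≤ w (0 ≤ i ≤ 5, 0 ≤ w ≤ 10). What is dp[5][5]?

i\w   0   1   2   3   4   5   6   7   8   9  10
  0   0   0   0   0   0   0   0   0   0   0   0
  1   0   0  11  11  11  11  11  11  11  11  11
  2   0   0  11  11  11  11  11  11  11  11  14
  3   0   4  11  15  15  15  15  15  15  15  15
  4   0   4  11  15  18  18  18  18  18  18  18
  5   0   4  11  15  18  20  20  20  20  20  20

20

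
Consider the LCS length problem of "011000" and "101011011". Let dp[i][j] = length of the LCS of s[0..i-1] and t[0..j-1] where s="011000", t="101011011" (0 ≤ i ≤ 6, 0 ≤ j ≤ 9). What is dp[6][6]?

3

   ''  1  0  1  0  1  1  0  1  1
''  0  0  0  0  0  0  0  0  0  0
 0  0  0  1  1  1  1  1  1  1  1
 1  0  1  1  2  2  2  2  2  2  2
 1  0  1  1  2  2  3  3  3  3  3
 0  0  1  2  2  3  3  3  4  4  4
 0  0  1  2  2  3  3  3  4  4  4
 0  0  1  2  2  3  3  3  4  4  4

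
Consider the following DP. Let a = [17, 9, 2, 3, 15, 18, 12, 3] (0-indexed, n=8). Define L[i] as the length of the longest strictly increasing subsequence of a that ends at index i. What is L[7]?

   i    0    1    2    3    4    5    6    7
a[i]   17    9    2    3   15   18   12    3
L[i]    1    1    1    2    3    4    3    2

2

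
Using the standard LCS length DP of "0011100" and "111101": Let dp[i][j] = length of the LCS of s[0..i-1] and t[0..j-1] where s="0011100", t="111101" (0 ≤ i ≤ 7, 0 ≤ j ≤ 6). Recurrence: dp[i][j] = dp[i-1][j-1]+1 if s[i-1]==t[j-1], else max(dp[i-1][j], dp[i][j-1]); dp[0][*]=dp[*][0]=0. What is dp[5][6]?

3

   ''  1  1  1  1  0  1
''  0  0  0  0  0  0  0
 0  0  0  0  0  0  1  1
 0  0  0  0  0  0  1  1
 1  0  1  1  1  1  1  2
 1  0  1  2  2  2  2  2
 1  0  1  2  3  3  3  3
 0  0  1  2  3  3  4  4
 0  0  1  2  3  3  4  4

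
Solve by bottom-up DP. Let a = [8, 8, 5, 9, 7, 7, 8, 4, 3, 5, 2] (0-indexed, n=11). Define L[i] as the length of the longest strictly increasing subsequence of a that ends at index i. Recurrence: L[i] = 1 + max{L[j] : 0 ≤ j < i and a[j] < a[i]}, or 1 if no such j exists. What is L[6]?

3

   i    0    1    2    3    4    5    6    7    8    9   10
a[i]    8    8    5    9    7    7    8    4    3    5    2
L[i]    1    1    1    2    2    2    3    1    1    2    1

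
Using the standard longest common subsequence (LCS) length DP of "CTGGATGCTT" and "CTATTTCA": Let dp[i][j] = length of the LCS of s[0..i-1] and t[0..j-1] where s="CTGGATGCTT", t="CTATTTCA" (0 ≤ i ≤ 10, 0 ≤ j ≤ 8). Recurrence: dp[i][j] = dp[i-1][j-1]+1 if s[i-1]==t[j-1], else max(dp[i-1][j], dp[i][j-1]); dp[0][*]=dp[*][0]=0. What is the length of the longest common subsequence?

6

   ''  C  T  A  T  T  T  C  A
''  0  0  0  0  0  0  0  0  0
 C  0  1  1  1  1  1  1  1  1
 T  0  1  2  2  2  2  2  2  2
 G  0  1  2  2  2  2  2  2  2
 G  0  1  2  2  2  2  2  2  2
 A  0  1  2  3  3  3  3  3  3
 T  0  1  2  3  4  4  4  4  4
 G  0  1  2  3  4  4  4  4  4
 C  0  1  2  3  4  4  4  5  5
 T  0  1  2  3  4  5  5  5  5
 T  0  1  2  3  4  5  6  6  6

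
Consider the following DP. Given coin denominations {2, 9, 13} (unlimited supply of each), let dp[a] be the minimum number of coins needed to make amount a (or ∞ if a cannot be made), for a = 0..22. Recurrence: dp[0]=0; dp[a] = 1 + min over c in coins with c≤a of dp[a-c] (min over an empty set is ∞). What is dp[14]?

 a  0  1  2  3  4  5  6  7  8  9 10 11 12 13 14 15 16 17 18 19 20 21 22
dp  0  -  1  -  2  -  3  -  4  1  5  2  6  1  7  2  8  3  2  4  3  5  2
(- denotes ∞ / unreachable)

7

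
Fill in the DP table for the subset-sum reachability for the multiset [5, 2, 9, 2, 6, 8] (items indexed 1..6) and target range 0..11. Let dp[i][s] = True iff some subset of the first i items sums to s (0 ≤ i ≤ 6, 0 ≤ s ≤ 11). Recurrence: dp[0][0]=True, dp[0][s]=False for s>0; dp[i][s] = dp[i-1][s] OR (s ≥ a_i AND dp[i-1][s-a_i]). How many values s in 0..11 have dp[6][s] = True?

10

i\s   0   1   2   3   4   5   6   7   8   9  10  11
  0   T   F   F   F   F   F   F   F   F   F   F   F
  1   T   F   F   F   F   T   F   F   F   F   F   F
  2   T   F   T   F   F   T   F   T   F   F   F   F
  3   T   F   T   F   F   T   F   T   F   T   F   T
  4   T   F   T   F   T   T   F   T   F   T   F   T
  5   T   F   T   F   T   T   T   T   T   T   T   T
  6   T   F   T   F   T   T   T   T   T   T   T   T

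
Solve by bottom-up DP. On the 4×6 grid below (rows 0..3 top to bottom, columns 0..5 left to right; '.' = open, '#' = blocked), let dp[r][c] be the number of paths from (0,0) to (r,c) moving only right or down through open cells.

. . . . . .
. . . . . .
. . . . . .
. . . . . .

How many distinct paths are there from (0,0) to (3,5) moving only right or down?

r\c   0   1   2   3   4   5
  0   1   1   1   1   1   1
  1   1   2   3   4   5   6
  2   1   3   6  10  15  21
  3   1   4  10  20  35  56

56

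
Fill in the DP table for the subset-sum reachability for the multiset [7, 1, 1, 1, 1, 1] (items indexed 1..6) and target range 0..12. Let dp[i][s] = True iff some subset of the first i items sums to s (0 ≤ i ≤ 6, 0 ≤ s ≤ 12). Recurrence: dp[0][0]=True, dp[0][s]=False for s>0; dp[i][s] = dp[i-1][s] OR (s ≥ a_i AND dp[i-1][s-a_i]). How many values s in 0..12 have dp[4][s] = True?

8

i\s   0   1   2   3   4   5   6   7   8   9  10  11  12
  0   T   F   F   F   F   F   F   F   F   F   F   F   F
  1   T   F   F   F   F   F   F   T   F   F   F   F   F
  2   T   T   F   F   F   F   F   T   T   F   F   F   F
  3   T   T   T   F   F   F   F   T   T   T   F   F   F
  4   T   T   T   T   F   F   F   T   T   T   T   F   F
  5   T   T   T   T   T   F   F   T   T   T   T   T   F
  6   T   T   T   T   T   T   F   T   T   T   T   T   T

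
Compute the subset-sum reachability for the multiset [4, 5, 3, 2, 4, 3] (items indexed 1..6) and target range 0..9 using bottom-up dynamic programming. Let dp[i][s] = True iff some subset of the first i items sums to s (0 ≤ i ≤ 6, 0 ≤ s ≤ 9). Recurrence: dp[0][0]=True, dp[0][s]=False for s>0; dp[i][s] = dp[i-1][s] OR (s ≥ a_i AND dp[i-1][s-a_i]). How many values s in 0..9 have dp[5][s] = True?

i\s   0   1   2   3   4   5   6   7   8   9
  0   T   F   F   F   F   F   F   F   F   F
  1   T   F   F   F   T   F   F   F   F   F
  2   T   F   F   F   T   T   F   F   F   T
  3   T   F   F   T   T   T   F   T   T   T
  4   T   F   T   T   T   T   T   T   T   T
  5   T   F   T   T   T   T   T   T   T   T
  6   T   F   T   T   T   T   T   T   T   T

9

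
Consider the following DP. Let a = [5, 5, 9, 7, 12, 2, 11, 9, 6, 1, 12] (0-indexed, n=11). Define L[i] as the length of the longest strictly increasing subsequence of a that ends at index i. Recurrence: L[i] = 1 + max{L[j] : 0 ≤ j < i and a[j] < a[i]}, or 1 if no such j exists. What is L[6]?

   i    0    1    2    3    4    5    6    7    8    9   10
a[i]    5    5    9    7   12    2   11    9    6    1   12
L[i]    1    1    2    2    3    1    3    3    2    1    4

3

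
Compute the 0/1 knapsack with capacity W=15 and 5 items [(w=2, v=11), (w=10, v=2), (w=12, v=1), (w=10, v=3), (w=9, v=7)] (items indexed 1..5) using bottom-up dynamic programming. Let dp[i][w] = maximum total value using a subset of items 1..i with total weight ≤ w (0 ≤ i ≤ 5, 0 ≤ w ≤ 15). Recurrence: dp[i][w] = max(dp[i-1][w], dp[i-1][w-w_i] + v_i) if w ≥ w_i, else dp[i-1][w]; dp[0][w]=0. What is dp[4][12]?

i\w   0   1   2   3   4   5   6   7   8   9  10  11  12  13  14  15
  0   0   0   0   0   0   0   0   0   0   0   0   0   0   0   0   0
  1   0   0  11  11  11  11  11  11  11  11  11  11  11  11  11  11
  2   0   0  11  11  11  11  11  11  11  11  11  11  13  13  13  13
  3   0   0  11  11  11  11  11  11  11  11  11  11  13  13  13  13
  4   0   0  11  11  11  11  11  11  11  11  11  11  14  14  14  14
  5   0   0  11  11  11  11  11  11  11  11  11  18  18  18  18  18

14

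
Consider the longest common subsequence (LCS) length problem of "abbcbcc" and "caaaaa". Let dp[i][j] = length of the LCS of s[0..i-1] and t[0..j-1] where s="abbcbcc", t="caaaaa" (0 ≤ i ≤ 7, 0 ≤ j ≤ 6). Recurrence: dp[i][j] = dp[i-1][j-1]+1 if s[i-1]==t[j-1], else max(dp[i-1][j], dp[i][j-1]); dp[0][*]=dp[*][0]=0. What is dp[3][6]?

1

   ''  c  a  a  a  a  a
''  0  0  0  0  0  0  0
 a  0  0  1  1  1  1  1
 b  0  0  1  1  1  1  1
 b  0  0  1  1  1  1  1
 c  0  1  1  1  1  1  1
 b  0  1  1  1  1  1  1
 c  0  1  1  1  1  1  1
 c  0  1  1  1  1  1  1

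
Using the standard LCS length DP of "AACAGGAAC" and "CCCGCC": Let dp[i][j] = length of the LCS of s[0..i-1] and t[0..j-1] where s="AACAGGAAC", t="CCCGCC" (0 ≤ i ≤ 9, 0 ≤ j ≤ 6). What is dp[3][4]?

1

   ''  C  C  C  G  C  C
''  0  0  0  0  0  0  0
 A  0  0  0  0  0  0  0
 A  0  0  0  0  0  0  0
 C  0  1  1  1  1  1  1
 A  0  1  1  1  1  1  1
 G  0  1  1  1  2  2  2
 G  0  1  1  1  2  2  2
 A  0  1  1  1  2  2  2
 A  0  1  1  1  2  2  2
 C  0  1  2  2  2  3  3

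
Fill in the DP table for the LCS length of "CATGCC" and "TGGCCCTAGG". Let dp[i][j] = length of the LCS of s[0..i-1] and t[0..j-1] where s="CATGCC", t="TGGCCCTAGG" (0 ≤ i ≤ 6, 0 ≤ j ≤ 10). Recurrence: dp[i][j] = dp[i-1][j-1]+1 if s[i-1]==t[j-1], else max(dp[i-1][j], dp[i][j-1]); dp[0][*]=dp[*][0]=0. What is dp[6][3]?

2

   ''  T  G  G  C  C  C  T  A  G  G
''  0  0  0  0  0  0  0  0  0  0  0
 C  0  0  0  0  1  1  1  1  1  1  1
 A  0  0  0  0  1  1  1  1  2  2  2
 T  0  1  1  1  1  1  1  2  2  2  2
 G  0  1  2  2  2  2  2  2  2  3  3
 C  0  1  2  2  3  3  3  3  3  3  3
 C  0  1  2  2  3  4  4  4  4  4  4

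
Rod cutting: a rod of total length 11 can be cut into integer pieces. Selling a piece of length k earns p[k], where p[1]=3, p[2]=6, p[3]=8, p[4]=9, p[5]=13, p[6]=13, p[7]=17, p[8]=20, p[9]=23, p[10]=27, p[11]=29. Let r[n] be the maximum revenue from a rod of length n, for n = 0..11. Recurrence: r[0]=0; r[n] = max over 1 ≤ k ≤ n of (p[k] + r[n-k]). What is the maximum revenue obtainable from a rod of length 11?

33

   n    0    1    2    3    4    5    6    7    8    9   10   11
r[n]    0    3    6    9   12   15   18   21   24   27   30   33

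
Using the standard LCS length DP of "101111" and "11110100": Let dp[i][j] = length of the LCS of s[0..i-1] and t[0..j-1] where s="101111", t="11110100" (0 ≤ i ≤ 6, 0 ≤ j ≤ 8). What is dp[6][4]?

   ''  1  1  1  1  0  1  0  0
''  0  0  0  0  0  0  0  0  0
 1  0  1  1  1  1  1  1  1  1
 0  0  1  1  1  1  2  2  2  2
 1  0  1  2  2  2  2  3  3  3
 1  0  1  2  3  3  3  3  3  3
 1  0  1  2  3  4  4  4  4  4
 1  0  1  2  3  4  4  5  5  5

4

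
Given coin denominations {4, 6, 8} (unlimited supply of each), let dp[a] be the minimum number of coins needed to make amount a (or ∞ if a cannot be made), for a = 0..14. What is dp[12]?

 a  0  1  2  3  4  5  6  7  8  9 10 11 12 13 14
dp  0  -  -  -  1  -  1  -  1  -  2  -  2  -  2
(- denotes ∞ / unreachable)

2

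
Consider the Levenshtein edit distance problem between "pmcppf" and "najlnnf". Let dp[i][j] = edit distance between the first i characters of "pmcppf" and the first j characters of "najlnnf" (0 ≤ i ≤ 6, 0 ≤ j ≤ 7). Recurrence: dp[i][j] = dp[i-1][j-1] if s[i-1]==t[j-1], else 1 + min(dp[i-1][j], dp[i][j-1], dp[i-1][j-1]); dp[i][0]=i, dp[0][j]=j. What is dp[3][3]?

   ''  n  a  j  l  n  n  f
''  0  1  2  3  4  5  6  7
 p  1  1  2  3  4  5  6  7
 m  2  2  2  3  4  5  6  7
 c  3  3  3  3  4  5  6  7
 p  4  4  4  4  4  5  6  7
 p  5  5  5  5  5  5  6  7
 f  6  6  6  6  6  6  6  6

3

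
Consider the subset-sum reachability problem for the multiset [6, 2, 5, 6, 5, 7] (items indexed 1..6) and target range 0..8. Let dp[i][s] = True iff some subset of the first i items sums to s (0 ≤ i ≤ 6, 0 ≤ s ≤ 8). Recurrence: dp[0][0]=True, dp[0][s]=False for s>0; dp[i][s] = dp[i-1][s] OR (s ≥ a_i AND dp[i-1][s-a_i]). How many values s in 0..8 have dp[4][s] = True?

i\s   0   1   2   3   4   5   6   7   8
  0   T   F   F   F   F   F   F   F   F
  1   T   F   F   F   F   F   T   F   F
  2   T   F   T   F   F   F   T   F   T
  3   T   F   T   F   F   T   T   T   T
  4   T   F   T   F   F   T   T   T   T
  5   T   F   T   F   F   T   T   T   T
  6   T   F   T   F   F   T   T   T   T

6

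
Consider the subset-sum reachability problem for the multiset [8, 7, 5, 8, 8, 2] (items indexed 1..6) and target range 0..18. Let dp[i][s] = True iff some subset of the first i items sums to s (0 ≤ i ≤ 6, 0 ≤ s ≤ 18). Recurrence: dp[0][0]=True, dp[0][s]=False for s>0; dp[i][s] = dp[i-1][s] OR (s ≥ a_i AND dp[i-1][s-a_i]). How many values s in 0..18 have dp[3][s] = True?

7

i\s   0   1   2   3   4   5   6   7   8   9  10  11  12  13  14  15  16  17  18
  0   T   F   F   F   F   F   F   F   F   F   F   F   F   F   F   F   F   F   F
  1   T   F   F   F   F   F   F   F   T   F   F   F   F   F   F   F   F   F   F
  2   T   F   F   F   F   F   F   T   T   F   F   F   F   F   F   T   F   F   F
  3   T   F   F   F   F   T   F   T   T   F   F   F   T   T   F   T   F   F   F
  4   T   F   F   F   F   T   F   T   T   F   F   F   T   T   F   T   T   F   F
  5   T   F   F   F   F   T   F   T   T   F   F   F   T   T   F   T   T   F   F
  6   T   F   T   F   F   T   F   T   T   T   T   F   T   T   T   T   T   T   T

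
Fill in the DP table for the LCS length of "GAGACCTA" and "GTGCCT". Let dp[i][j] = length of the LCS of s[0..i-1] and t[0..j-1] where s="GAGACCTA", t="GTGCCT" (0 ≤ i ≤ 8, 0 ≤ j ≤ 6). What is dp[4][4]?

   ''  G  T  G  C  C  T
''  0  0  0  0  0  0  0
 G  0  1  1  1  1  1  1
 A  0  1  1  1  1  1  1
 G  0  1  1  2  2  2  2
 A  0  1  1  2  2  2  2
 C  0  1  1  2  3  3  3
 C  0  1  1  2  3  4  4
 T  0  1  2  2  3  4  5
 A  0  1  2  2  3  4  5

2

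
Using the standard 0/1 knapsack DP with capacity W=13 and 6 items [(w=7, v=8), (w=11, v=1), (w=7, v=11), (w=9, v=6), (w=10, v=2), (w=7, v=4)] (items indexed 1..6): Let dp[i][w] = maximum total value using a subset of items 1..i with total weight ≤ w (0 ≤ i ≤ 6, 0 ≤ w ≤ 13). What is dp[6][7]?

i\w   0   1   2   3   4   5   6   7   8   9  10  11  12  13
  0   0   0   0   0   0   0   0   0   0   0   0   0   0   0
  1   0   0   0   0   0   0   0   8   8   8   8   8   8   8
  2   0   0   0   0   0   0   0   8   8   8   8   8   8   8
  3   0   0   0   0   0   0   0  11  11  11  11  11  11  11
  4   0   0   0   0   0   0   0  11  11  11  11  11  11  11
  5   0   0   0   0   0   0   0  11  11  11  11  11  11  11
  6   0   0   0   0   0   0   0  11  11  11  11  11  11  11

11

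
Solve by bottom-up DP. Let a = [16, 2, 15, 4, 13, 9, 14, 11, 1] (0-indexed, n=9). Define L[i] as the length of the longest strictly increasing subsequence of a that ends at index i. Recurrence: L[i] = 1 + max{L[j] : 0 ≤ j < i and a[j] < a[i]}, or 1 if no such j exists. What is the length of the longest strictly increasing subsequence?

   i    0    1    2    3    4    5    6    7    8
a[i]   16    2   15    4   13    9   14   11    1
L[i]    1    1    2    2    3    3    4    4    1

4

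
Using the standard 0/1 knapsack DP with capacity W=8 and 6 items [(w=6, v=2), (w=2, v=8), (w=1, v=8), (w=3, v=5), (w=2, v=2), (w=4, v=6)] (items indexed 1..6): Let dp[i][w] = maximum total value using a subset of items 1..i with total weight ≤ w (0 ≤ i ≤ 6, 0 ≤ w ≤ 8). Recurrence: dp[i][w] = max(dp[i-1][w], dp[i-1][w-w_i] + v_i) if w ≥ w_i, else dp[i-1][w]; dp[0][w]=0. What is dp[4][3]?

i\w   0   1   2   3   4   5   6   7   8
  0   0   0   0   0   0   0   0   0   0
  1   0   0   0   0   0   0   2   2   2
  2   0   0   8   8   8   8   8   8  10
  3   0   8   8  16  16  16  16  16  16
  4   0   8   8  16  16  16  21  21  21
  5   0   8   8  16  16  18  21  21  23
  6   0   8   8  16  16  18  21  22  23

16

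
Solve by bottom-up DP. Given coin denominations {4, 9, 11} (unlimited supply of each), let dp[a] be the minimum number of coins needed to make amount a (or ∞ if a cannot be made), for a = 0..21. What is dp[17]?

 a  0  1  2  3  4  5  6  7  8  9 10 11 12 13 14 15 16 17 18 19 20 21
dp  0  -  -  -  1  -  -  -  2  1  -  1  3  2  -  2  4  3  2  3  2  4
(- denotes ∞ / unreachable)

3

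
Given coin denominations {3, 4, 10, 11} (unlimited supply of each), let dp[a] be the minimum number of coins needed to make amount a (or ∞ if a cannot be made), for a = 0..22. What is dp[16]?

3

 a  0  1  2  3  4  5  6  7  8  9 10 11 12 13 14 15 16 17 18 19 20 21 22
dp  0  -  -  1  1  -  2  2  2  3  1  1  3  2  2  2  3  3  3  3  2  2  2
(- denotes ∞ / unreachable)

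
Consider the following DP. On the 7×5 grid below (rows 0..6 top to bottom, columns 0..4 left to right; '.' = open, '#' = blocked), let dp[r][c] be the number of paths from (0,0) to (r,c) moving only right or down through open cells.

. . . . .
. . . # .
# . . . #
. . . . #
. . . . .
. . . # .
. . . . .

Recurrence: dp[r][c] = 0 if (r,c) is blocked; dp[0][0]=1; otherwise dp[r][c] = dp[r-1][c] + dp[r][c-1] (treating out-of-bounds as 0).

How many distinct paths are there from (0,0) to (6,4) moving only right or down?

34

r\c   0   1   2   3   4
  0   1   1   1   1   1
  1   1   2   3   0   1
  2   0   2   5   5   0
  3   0   2   7  12   0
  4   0   2   9  21  21
  5   0   2  11   0  21
  6   0   2  13  13  34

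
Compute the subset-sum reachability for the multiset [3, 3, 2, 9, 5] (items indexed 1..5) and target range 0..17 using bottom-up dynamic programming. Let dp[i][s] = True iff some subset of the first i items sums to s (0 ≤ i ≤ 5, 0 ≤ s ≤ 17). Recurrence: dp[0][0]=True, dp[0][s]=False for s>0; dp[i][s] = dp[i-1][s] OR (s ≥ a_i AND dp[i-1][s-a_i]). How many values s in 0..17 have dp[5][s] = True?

i\s   0   1   2   3   4   5   6   7   8   9  10  11  12  13  14  15  16  17
  0   T   F   F   F   F   F   F   F   F   F   F   F   F   F   F   F   F   F
  1   T   F   F   T   F   F   F   F   F   F   F   F   F   F   F   F   F   F
  2   T   F   F   T   F   F   T   F   F   F   F   F   F   F   F   F   F   F
  3   T   F   T   T   F   T   T   F   T   F   F   F   F   F   F   F   F   F
  4   T   F   T   T   F   T   T   F   T   T   F   T   T   F   T   T   F   T
  5   T   F   T   T   F   T   T   T   T   T   T   T   T   T   T   T   T   T

16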